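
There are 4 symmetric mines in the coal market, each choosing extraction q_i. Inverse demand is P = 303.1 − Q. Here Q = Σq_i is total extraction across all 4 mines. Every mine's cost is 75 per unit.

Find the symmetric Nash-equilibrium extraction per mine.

A representative mine's profit is π_i = q_i(303.1 − Q) − 75q_i, with Q = q_i + Σ_{j≠i} q_j.
First-order condition: 228.1 − 2q_i − Σ_{j≠i} q_j = 0.
With identical mines, set every q_j = q: then 228.1 − 2q − 3q = 0, i.e. q = 228.1/5 = 45.62.

45.62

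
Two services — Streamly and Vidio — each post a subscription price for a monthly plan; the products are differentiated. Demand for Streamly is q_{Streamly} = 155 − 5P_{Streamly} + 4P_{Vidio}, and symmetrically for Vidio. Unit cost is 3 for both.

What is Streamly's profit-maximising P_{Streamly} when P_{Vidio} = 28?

Streamly's profit: π = (P_{Streamly} − 3)(155 − 5P_{Streamly} + 4P_{Vidio}).
∂π/∂P_{Streamly} = 170 − 10P_{Streamly} + 4P_{Vidio} = 0 ⇒ P_{Streamly} = 17 + 0.4P_{Vidio}.
At P_{Vidio} = 28: P_{Streamly} = 17 + 0.4·28 = 28.2.

28.2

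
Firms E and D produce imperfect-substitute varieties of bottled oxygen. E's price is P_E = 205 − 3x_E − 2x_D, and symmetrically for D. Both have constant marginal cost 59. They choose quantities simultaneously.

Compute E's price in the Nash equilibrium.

113.75

Firm E's profit: π = x_E(205 − 3x_E − 2x_D) − 59x_E.
∂π/∂x_E = 146 − 6x_E − 2x_D = 0 ⇒ x_E = 73/3 − (1/3)x_D.
The game is symmetric, so in equilibrium x_D = x_E: the reaction function gives (4/3)x_E = 73/3, hence x_E = 18.25.
P_E = 205 − 3·18.25 − 2·18.25 = 113.75.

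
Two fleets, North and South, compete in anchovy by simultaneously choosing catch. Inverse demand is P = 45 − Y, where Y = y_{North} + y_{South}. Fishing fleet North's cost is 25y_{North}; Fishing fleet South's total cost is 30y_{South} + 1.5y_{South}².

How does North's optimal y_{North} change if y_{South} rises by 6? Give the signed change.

-3

Fishing fleet North's profit: π = y_{North}(45 − (y_{North} + y_{South})) − 25y_{North}.
∂π/∂y_{North} = 20 − 2y_{North} − y_{South} = 0, so y_{North} = 10 − 0.5y_{South}.
The reaction-function slope is −0.5, so a 6-unit rise in y_{South} moves y_{North} by −0.5 × 6 = −3. North's best response falls — the actions are strategic substitutes.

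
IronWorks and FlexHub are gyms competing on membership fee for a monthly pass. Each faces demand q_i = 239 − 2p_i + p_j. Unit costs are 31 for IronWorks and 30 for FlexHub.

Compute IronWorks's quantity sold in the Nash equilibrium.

IronWorks's profit: π = (p_{IronWorks} − 31)(239 − 2p_{IronWorks} + p_{FlexHub}).
∂π/∂p_{IronWorks} = 301 − 4p_{IronWorks} + p_{FlexHub} = 0 ⇒ p_{IronWorks} = 75.25 + 0.25p_{FlexHub}.
Similarly p_{FlexHub} = 74.75 + 0.25p_{IronWorks}.
Solving the two reaction functions simultaneously: (1 − (0.25)(0.25))p_{IronWorks} = 75.25 + 0.25·74.75, so 0.9375p_{IronWorks} = 93.9375 and p_{IronWorks} = 100.2.
Then p_{FlexHub} = 74.75 + 0.25·100.2 = 99.8.
q_{IronWorks} = 239 − 2·100.2 + 99.8 = 138.4.

138.4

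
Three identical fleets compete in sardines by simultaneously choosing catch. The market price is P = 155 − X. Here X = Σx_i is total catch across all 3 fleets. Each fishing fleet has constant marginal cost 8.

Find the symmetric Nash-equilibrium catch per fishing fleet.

36.75

A representative fishing fleet's profit is π_i = x_i(155 − X) − 8x_i, with X = x_i + Σ_{j≠i} x_j.
First-order condition: 147 − 2x_i − Σ_{j≠i} x_j = 0.
With identical fishing fleets, set every x_j = x: then 147 − 2x − 2x = 0, i.e. x = 147/4 = 36.75.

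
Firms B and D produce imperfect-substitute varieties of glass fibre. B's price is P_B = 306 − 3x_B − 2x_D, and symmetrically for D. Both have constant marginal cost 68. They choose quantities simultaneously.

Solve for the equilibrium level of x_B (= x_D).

Firm B's profit: π = x_B(306 − 3x_B − 2x_D) − 68x_B.
∂π/∂x_B = 238 − 6x_B − 2x_D = 0 ⇒ x_B = 119/3 − (1/3)x_D.
By symmetry x_D = x_B; substituting into the reaction function, (4/3)x_B = 119/3 and x_B = 29.75.

29.75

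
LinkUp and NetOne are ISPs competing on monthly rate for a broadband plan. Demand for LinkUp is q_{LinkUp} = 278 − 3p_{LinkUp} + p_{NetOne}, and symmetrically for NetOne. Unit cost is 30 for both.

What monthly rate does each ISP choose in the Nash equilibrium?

LinkUp's profit: π = (p_{LinkUp} − 30)(278 − 3p_{LinkUp} + p_{NetOne}).
∂π/∂p_{LinkUp} = 368 − 6p_{LinkUp} + p_{NetOne} = 0 ⇒ p_{LinkUp} = 184/3 + (1/6)p_{NetOne}.
The game is symmetric, so in equilibrium p_{NetOne} = p_{LinkUp}: the reaction function gives (5/6)p_{LinkUp} = 184/3, hence p_{LinkUp} = 73.6.

73.6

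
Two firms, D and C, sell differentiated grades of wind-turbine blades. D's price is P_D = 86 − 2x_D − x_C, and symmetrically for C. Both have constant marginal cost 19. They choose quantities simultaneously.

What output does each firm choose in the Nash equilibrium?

13.4

Firm D's profit: π = x_D(86 − 2x_D − x_C) − 19x_D.
∂π/∂x_D = 67 − 4x_D − x_C = 0 ⇒ x_D = 16.75 − 0.25x_C.
Setting x_D = x_C in the reaction function: x_D = 16.75 − 0.25x_D, so x_D = 16.75 / 1.25 = 13.4.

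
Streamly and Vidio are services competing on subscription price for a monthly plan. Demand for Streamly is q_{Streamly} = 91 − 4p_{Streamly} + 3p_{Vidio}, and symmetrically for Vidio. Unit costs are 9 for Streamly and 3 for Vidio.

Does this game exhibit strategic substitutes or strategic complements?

strategic complements

Streamly's profit: π = (p_{Streamly} − 9)(91 − 4p_{Streamly} + 3p_{Vidio}).
∂π/∂p_{Streamly} = 127 − 8p_{Streamly} + 3p_{Vidio} = 0 ⇒ p_{Streamly} = 15.875 + 0.375p_{Vidio}.
The best-response slope dp_{Streamly}/dp_{Vidio} = 0.375 > 0: the reaction function is upward-sloping, so the choices are strategic complements.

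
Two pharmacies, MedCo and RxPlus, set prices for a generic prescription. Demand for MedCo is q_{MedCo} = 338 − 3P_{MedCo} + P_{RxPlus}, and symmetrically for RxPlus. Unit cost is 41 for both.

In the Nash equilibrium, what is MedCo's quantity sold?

153.6

MedCo's profit: π = (P_{MedCo} − 41)(338 − 3P_{MedCo} + P_{RxPlus}).
∂π/∂P_{MedCo} = 461 − 6P_{MedCo} + P_{RxPlus} = 0 ⇒ P_{MedCo} = 461/6 + (1/6)P_{RxPlus}.
The game is symmetric, so in equilibrium P_{RxPlus} = P_{MedCo}: the reaction function gives (5/6)P_{MedCo} = 461/6, hence P_{MedCo} = 92.2.
q_{MedCo} = 338 − 3·92.2 + 92.2 = 153.6.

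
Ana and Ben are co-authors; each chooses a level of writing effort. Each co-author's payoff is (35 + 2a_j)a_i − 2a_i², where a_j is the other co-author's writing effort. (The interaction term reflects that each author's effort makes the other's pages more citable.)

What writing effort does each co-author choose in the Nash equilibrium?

Ana's payoff is (35 + 2a_B)a_A − 2a_A².
∂π/∂a_A = 35 + 2a_B − 4a_A = 0, so a_A = 8.75 + 0.5a_B.
The game is symmetric, so in equilibrium a_B = a_A: the reaction function gives 0.5a_A = 8.75, hence a_A = 17.5.

17.5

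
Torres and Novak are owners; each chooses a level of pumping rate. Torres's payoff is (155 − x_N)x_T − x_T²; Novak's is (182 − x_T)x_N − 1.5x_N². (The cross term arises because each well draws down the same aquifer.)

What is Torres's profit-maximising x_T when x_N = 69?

Expanding Torres's payoff: 155x_T − x_Nx_T − x_T².
∂π/∂x_T = 155 − x_N − 2x_T = 0, so x_T = 77.5 − 0.5x_N.
At x_N = 69: x_T = 77.5 − 0.5·69 = 43.

43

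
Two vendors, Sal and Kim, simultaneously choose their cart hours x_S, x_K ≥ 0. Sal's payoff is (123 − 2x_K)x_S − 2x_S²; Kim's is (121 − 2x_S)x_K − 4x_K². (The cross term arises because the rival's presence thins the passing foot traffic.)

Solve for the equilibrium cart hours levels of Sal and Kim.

Expanding Sal's payoff: 123x_S − 2x_Kx_S − 2x_S².
∂π/∂x_S = 123 − 2x_K − 4x_S = 0, so x_S = 30.75 − 0.5x_K.
Likewise for Kim: x_K = 15.125 − 0.25x_S.
Solving the two reaction functions simultaneously: (1 − (−0.5)(−0.25))x_S = 30.75 − 0.5·15.125, so 0.875x_S = 23.1875 and x_S = 26.5.
Then x_K = 15.125 − 0.25·26.5 = 8.5.

26.5, 8.5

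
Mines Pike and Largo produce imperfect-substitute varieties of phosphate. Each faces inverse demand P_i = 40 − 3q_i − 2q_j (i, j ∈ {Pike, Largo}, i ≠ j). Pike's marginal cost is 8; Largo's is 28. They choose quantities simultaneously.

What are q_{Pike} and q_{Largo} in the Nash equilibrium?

5.25, 0.25

Mine Pike's profit: π = q_{Pike}(40 − 3q_{Pike} − 2q_{Largo}) − 8q_{Pike}.
∂π/∂q_{Pike} = 32 − 6q_{Pike} − 2q_{Largo} = 0 ⇒ q_{Pike} = 16/3 − (1/3)q_{Largo}.
Similarly q_{Largo} = 2 − (1/3)q_{Pike}.
Solving the two reaction functions simultaneously: (1 − (−1/3)(−1/3))q_{Pike} = 16/3 − (1/3)·2, so (8/9)q_{Pike} = 14/3 and q_{Pike} = 5.25.
Then q_{Largo} = 2 − (1/3)·5.25 = 0.25.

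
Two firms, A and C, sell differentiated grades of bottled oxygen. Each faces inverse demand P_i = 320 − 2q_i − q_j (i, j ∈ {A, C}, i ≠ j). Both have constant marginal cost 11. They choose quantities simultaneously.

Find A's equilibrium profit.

7638.48

Firm A's profit: π = q_A(320 − 2q_A − q_C) − 11q_A.
∂π/∂q_A = 309 − 4q_A − q_C = 0 ⇒ q_A = 77.25 − 0.25q_C.
The game is symmetric, so in equilibrium q_C = q_A: the reaction function gives 1.25q_A = 77.25, hence q_A = 61.8.
P_A = 320 − 2·61.8 − 61.8 = 134.6.
Profit = (134.6 − 11)·61.8 = 7638.48.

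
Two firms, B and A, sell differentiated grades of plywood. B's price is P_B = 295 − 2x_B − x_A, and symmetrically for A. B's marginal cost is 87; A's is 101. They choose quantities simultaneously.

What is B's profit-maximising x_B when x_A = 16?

Firm B's profit: π = x_B(295 − 2x_B − x_A) − 87x_B.
∂π/∂x_B = 208 − 4x_B − x_A = 0 ⇒ x_B = 52 − 0.25x_A.
At x_A = 16: x_B = 52 − 0.25·16 = 48.

48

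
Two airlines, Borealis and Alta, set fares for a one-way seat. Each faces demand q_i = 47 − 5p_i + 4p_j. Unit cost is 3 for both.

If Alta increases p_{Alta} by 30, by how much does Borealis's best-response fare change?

12

Borealis's profit: π = (p_{Borealis} − 3)(47 − 5p_{Borealis} + 4p_{Alta}).
∂π/∂p_{Borealis} = 62 − 10p_{Borealis} + 4p_{Alta} = 0 ⇒ p_{Borealis} = 6.2 + 0.4p_{Alta}.
The reaction-function slope is 0.4, so a 30-unit rise in p_{Alta} moves p_{Borealis} by 0.4 × 30 = 12. Borealis's best response rises — the actions are strategic complements.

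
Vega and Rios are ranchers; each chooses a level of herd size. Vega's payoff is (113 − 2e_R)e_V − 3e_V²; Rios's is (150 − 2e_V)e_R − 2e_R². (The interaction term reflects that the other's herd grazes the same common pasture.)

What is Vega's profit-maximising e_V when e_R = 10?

15.5

Expanding Vega's payoff: 113e_V − 2e_Re_V − 3e_V².
∂π/∂e_V = 113 − 2e_R − 6e_V = 0, so e_V = 113/6 − (1/3)e_R.
At e_R = 10: e_V = 113/6 − (1/3)·10 = 15.5.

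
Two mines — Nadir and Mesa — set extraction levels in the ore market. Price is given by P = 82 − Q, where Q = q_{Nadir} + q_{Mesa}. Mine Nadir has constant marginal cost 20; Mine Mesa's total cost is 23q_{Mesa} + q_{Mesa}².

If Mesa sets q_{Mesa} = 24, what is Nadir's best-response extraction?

Mine Nadir's profit: π = q_{Nadir}(82 − (q_{Nadir} + q_{Mesa})) − 20q_{Nadir}.
∂π/∂q_{Nadir} = 62 − 2q_{Nadir} − q_{Mesa} = 0, so q_{Nadir} = 31 − 0.5q_{Mesa}.
At q_{Mesa} = 24: q_{Nadir} = 31 − 0.5·24 = 19.

19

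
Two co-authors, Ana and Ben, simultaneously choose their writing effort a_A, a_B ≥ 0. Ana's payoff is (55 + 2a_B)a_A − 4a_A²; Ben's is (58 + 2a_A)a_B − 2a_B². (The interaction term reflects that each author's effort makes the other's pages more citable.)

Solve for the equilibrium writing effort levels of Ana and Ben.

12, 20.5

Expanding Ana's payoff: 55a_A + 2a_Ba_A − 4a_A².
∂π/∂a_A = 55 + 2a_B − 8a_A = 0, so a_A = 6.875 + 0.25a_B.
Likewise for Ben: a_B = 14.5 + 0.5a_A.
Plugging a_B into Ana's best response: a_A = 6.875 + 0.25(14.5 + 0.5a_A) ⇒ 0.875a_A = 10.5, so a_A = 12.
Then a_B = 14.5 + 0.5·12 = 20.5.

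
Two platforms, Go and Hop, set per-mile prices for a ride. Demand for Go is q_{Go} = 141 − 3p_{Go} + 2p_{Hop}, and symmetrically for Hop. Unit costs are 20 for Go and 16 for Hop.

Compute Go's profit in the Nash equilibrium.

2610.75

Go's profit: π = (p_{Go} − 20)(141 − 3p_{Go} + 2p_{Hop}).
∂π/∂p_{Go} = 201 − 6p_{Go} + 2p_{Hop} = 0 ⇒ p_{Go} = 33.5 + (1/3)p_{Hop}.
Similarly p_{Hop} = 31.5 + (1/3)p_{Go}.
Substituting the second reaction function into the first: p_{Go} = 33.5 + (1/3)(31.5 + (1/3)p_{Go}), which gives (8/9)p_{Go} = 44 ⇒ p_{Go} = 49.5.
Then p_{Hop} = 31.5 + (1/3)·49.5 = 48.
q_{Go} = 141 − 3·49.5 + 2·48 = 88.5.
Profit = (49.5 − 20)·88.5 = 2610.75.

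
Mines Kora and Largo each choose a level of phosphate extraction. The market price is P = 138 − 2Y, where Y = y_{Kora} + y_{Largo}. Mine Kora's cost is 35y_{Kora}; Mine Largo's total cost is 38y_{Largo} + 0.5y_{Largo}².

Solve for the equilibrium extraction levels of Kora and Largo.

Mine Kora's profit: π = y_{Kora}(138 − 2(y_{Kora} + y_{Largo})) − 35y_{Kora}.
∂π/∂y_{Kora} = 103 − 4y_{Kora} − 2y_{Largo} = 0, so y_{Kora} = 25.75 − 0.5y_{Largo}.
For Largo: ∂π/∂y_{Largo} = 100 − 5y_{Largo} − 2y_{Kora} = 0 ⇒ y_{Largo} = 20 − 0.4y_{Kora}.
Substituting the second reaction function into the first: y_{Kora} = 25.75 − 0.5(20 − 0.4y_{Kora}), which gives 0.8y_{Kora} = 15.75 ⇒ y_{Kora} = 19.6875.
Then y_{Largo} = 20 − 0.4·19.6875 = 12.125.

19.6875, 12.125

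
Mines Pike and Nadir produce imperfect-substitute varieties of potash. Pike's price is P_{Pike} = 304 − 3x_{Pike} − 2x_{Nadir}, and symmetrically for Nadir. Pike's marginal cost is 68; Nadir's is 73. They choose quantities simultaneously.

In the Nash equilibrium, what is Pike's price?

Mine Pike's profit: π = x_{Pike}(304 − 3x_{Pike} − 2x_{Nadir}) − 68x_{Pike}.
∂π/∂x_{Pike} = 236 − 6x_{Pike} − 2x_{Nadir} = 0 ⇒ x_{Pike} = 118/3 − (1/3)x_{Nadir}.
Similarly x_{Nadir} = 38.5 − (1/3)x_{Pike}.
Substituting the second reaction function into the first: x_{Pike} = 118/3 − (1/3)(38.5 − (1/3)x_{Pike}), which gives (8/9)x_{Pike} = 26.5 ⇒ x_{Pike} = 29.8125.
Then x_{Nadir} = 38.5 − (1/3)·29.8125 = 28.5625.
P_{Pike} = 304 − 3·29.8125 − 2·28.5625 = 157.4375.

157.4375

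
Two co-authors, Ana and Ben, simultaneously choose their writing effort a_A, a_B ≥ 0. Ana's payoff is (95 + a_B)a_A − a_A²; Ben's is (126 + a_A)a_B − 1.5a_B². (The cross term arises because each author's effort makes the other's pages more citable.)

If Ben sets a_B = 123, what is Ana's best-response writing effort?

Expanding Ana's payoff: 95a_A + a_Ba_A − a_A².
∂π/∂a_A = 95 + a_B − 2a_A = 0, so a_A = 47.5 + 0.5a_B.
At a_B = 123: a_A = 47.5 + 0.5·123 = 109.

109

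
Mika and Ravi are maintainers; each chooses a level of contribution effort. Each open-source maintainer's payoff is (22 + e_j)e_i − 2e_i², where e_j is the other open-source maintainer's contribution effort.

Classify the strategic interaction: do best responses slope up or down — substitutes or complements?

Mika's payoff is (22 + e_R)e_M − 2e_M².
∂π/∂e_M = 22 + e_R − 4e_M = 0, so e_M = 5.5 + 0.25e_R.
The best-response slope de_M/de_R = 0.25 > 0: the reaction function is upward-sloping, so the choices are strategic complements.

strategic complements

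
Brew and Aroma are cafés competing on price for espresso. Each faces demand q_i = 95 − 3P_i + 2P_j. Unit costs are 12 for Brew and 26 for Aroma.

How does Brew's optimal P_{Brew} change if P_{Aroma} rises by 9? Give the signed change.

3

Brew's profit: π = (P_{Brew} − 12)(95 − 3P_{Brew} + 2P_{Aroma}).
∂π/∂P_{Brew} = 131 − 6P_{Brew} + 2P_{Aroma} = 0 ⇒ P_{Brew} = 131/6 + (1/3)P_{Aroma}.
The reaction-function slope is 1/3, so a 9-unit rise in P_{Aroma} moves P_{Brew} by 1/3 × 9 = 3. Brew's best response rises — the actions are strategic complements.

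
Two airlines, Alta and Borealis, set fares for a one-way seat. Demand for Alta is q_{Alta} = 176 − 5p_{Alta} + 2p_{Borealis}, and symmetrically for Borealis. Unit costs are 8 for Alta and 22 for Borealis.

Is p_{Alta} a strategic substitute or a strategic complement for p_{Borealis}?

Alta's profit: π = (p_{Alta} − 8)(176 − 5p_{Alta} + 2p_{Borealis}).
∂π/∂p_{Alta} = 216 − 10p_{Alta} + 2p_{Borealis} = 0 ⇒ p_{Alta} = 21.6 + 0.2p_{Borealis}.
The best-response slope dp_{Alta}/dp_{Borealis} = 0.2 > 0: the reaction function is upward-sloping, so the choices are strategic complements.

strategic complements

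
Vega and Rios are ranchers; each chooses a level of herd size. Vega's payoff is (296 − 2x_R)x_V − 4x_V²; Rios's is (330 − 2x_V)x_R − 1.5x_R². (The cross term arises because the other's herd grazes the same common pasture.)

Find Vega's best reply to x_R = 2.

Expanding Vega's payoff: 296x_V − 2x_Rx_V − 4x_V².
∂π/∂x_V = 296 − 2x_R − 8x_V = 0, so x_V = 37 − 0.25x_R.
At x_R = 2: x_V = 37 − 0.25·2 = 36.5.

36.5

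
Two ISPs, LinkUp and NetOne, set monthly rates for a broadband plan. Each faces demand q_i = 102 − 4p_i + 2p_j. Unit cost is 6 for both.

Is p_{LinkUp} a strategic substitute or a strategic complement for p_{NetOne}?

LinkUp's profit: π = (p_{LinkUp} − 6)(102 − 4p_{LinkUp} + 2p_{NetOne}).
∂π/∂p_{LinkUp} = 126 − 8p_{LinkUp} + 2p_{NetOne} = 0 ⇒ p_{LinkUp} = 15.75 + 0.25p_{NetOne}.
The best-response slope dp_{LinkUp}/dp_{NetOne} = 0.25 > 0: the reaction function is upward-sloping, so the choices are strategic complements.

strategic complements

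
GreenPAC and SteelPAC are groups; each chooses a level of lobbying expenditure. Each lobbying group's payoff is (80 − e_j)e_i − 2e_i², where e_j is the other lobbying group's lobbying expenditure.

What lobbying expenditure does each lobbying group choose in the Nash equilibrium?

GreenPAC's payoff is (80 − e_S)e_G − 2e_G².
∂π/∂e_G = 80 − e_S − 4e_G = 0, so e_G = 20 − 0.25e_S.
The game is symmetric, so in equilibrium e_S = e_G: the reaction function gives 1.25e_G = 20, hence e_G = 16.

16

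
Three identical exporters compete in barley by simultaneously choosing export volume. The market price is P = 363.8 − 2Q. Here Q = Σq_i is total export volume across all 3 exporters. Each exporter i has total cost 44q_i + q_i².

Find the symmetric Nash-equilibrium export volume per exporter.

A representative exporter's profit is π_i = q_i(363.8 − 2Q) − 44q_i − q_i², with Q = q_i + Σ_{j≠i} q_j.
First-order condition: 319.8 − 6q_i − 2Σ_{j≠i} q_j = 0.
Imposing symmetry (q_j = q for all j) turns Σ_{j≠i} q_j into 2q, so 319.8 = 10q and q = 31.98.

31.98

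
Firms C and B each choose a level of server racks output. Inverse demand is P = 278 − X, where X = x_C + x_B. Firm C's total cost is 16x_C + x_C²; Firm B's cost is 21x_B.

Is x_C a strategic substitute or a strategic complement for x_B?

Firm C's profit: π = x_C(278 − (x_C + x_B)) − 16x_C − x_C².
∂π/∂x_C = 262 − 4x_C − x_B = 0, so x_C = 65.5 − 0.25x_B.
The best-response slope dx_C/dx_B = −0.25 < 0: the reaction function is downward-sloping, so the choices are strategic substitutes.

strategic substitutes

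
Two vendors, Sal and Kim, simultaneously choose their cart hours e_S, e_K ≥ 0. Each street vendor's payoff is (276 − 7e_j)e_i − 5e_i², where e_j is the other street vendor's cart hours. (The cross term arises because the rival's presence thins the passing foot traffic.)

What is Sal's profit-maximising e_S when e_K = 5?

Sal's payoff is (276 − 7e_K)e_S − 5e_S².
∂π/∂e_S = 276 − 7e_K − 10e_S = 0, so e_S = 27.6 − 0.7e_K.
At e_K = 5: e_S = 27.6 − 0.7·5 = 24.1.

24.1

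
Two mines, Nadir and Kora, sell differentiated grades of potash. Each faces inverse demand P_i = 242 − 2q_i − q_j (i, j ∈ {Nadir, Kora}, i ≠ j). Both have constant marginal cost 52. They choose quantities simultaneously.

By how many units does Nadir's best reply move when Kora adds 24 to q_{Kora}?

Mine Nadir's profit: π = q_{Nadir}(242 − 2q_{Nadir} − q_{Kora}) − 52q_{Nadir}.
∂π/∂q_{Nadir} = 190 − 4q_{Nadir} − q_{Kora} = 0 ⇒ q_{Nadir} = 47.5 − 0.25q_{Kora}.
The reaction-function slope is −0.25, so a 24-unit rise in q_{Kora} moves q_{Nadir} by −0.25 × 24 = −6. Nadir's best response falls — the actions are strategic substitutes.

-6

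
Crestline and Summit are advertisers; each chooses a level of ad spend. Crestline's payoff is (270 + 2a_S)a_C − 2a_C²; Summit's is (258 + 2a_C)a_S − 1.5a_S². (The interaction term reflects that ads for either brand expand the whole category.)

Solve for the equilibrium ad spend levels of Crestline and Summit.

165.75, 196.5

Expanding Crestline's payoff: 270a_C + 2a_Sa_C − 2a_C².
∂π/∂a_C = 270 + 2a_S − 4a_C = 0, so a_C = 67.5 + 0.5a_S.
Likewise for Summit: a_S = 86 + (2/3)a_C.
Plugging a_S into Crestline's best response: a_C = 67.5 + 0.5(86 + (2/3)a_C) ⇒ (2/3)a_C = 110.5, so a_C = 165.75.
Then a_S = 86 + (2/3)·165.75 = 196.5.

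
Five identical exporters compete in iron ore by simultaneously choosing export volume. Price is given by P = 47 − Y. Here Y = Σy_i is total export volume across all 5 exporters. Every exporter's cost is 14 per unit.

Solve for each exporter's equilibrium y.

5.5

A representative exporter's profit is π_i = y_i(47 − Y) − 14y_i, with Y = y_i + Σ_{j≠i} y_j.
First-order condition: 33 − 2y_i − Σ_{j≠i} y_j = 0.
In a symmetric equilibrium every exporter chooses the same y, so Σ_{j≠i} y_j = 4y. The condition becomes 33 − 6y = 0, giving y = 33/6 = 5.5.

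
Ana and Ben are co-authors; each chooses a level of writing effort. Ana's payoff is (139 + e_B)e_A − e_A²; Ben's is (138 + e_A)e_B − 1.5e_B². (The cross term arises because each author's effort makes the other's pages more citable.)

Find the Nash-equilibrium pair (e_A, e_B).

111, 83

Expanding Ana's payoff: 139e_A + e_Be_A − e_A².
∂π/∂e_A = 139 + e_B − 2e_A = 0, so e_A = 69.5 + 0.5e_B.
Likewise for Ben: e_B = 46 + (1/3)e_A.
Solving the two reaction functions simultaneously: (1 − (0.5)(1/3))e_A = 69.5 + 0.5·46, so (5/6)e_A = 92.5 and e_A = 111.
Then e_B = 46 + (1/3)·111 = 83.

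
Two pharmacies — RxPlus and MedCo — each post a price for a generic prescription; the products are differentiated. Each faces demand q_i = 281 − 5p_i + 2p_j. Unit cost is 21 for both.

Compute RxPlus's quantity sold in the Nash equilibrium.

RxPlus's profit: π = (p_{RxPlus} − 21)(281 − 5p_{RxPlus} + 2p_{MedCo}).
∂π/∂p_{RxPlus} = 386 − 10p_{RxPlus} + 2p_{MedCo} = 0 ⇒ p_{RxPlus} = 38.6 + 0.2p_{MedCo}.
By symmetry p_{MedCo} = p_{RxPlus}; substituting into the reaction function, 0.8p_{RxPlus} = 38.6 and p_{RxPlus} = 48.25.
q_{RxPlus} = 281 − 5·48.25 + 2·48.25 = 136.25.

136.25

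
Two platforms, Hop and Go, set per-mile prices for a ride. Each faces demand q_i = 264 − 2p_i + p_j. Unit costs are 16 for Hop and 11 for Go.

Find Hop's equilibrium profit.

13448

Hop's profit: π = (p_{Hop} − 16)(264 − 2p_{Hop} + p_{Go}).
∂π/∂p_{Hop} = 296 − 4p_{Hop} + p_{Go} = 0 ⇒ p_{Hop} = 74 + 0.25p_{Go}.
Similarly p_{Go} = 71.5 + 0.25p_{Hop}.
Plugging p_{Go} into Hop's best response: p_{Hop} = 74 + 0.25(71.5 + 0.25p_{Hop}) ⇒ 0.9375p_{Hop} = 91.875, so p_{Hop} = 98.
Then p_{Go} = 71.5 + 0.25·98 = 96.
q_{Hop} = 264 − 2·98 + 96 = 164.
Profit = (98 − 16)·164 = 13448.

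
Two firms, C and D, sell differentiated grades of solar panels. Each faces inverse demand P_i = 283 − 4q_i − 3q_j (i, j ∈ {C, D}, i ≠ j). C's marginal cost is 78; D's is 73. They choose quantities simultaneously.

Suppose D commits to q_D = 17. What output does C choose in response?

Firm C's profit: π = q_C(283 − 4q_C − 3q_D) − 78q_C.
∂π/∂q_C = 205 − 8q_C − 3q_D = 0 ⇒ q_C = 25.625 − 0.375q_D.
At q_D = 17: q_C = 25.625 − 0.375·17 = 19.25.

19.25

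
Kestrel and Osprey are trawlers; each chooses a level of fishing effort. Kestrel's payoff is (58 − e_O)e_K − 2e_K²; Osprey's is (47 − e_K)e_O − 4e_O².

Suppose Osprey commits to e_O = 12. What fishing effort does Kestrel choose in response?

11.5

Expanding Kestrel's payoff: 58e_K − e_Oe_K − 2e_K².
∂π/∂e_K = 58 − e_O − 4e_K = 0, so e_K = 14.5 − 0.25e_O.
At e_O = 12: e_K = 14.5 − 0.25·12 = 11.5.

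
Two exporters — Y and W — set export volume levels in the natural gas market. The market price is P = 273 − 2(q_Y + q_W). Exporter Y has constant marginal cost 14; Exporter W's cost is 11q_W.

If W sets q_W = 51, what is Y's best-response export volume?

39.25

Exporter Y's profit: π = q_Y(273 − 2(q_Y + q_W)) − 14q_Y.
∂π/∂q_Y = 259 − 4q_Y − 2q_W = 0, so q_Y = 64.75 − 0.5q_W.
At q_W = 51: q_Y = 64.75 − 0.5·51 = 39.25.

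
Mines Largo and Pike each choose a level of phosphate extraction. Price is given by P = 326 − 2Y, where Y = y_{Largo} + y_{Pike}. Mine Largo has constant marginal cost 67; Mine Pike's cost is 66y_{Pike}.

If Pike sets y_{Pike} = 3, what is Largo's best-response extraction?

63.25

Mine Largo's profit: π = y_{Largo}(326 − 2(y_{Largo} + y_{Pike})) − 67y_{Largo}.
∂π/∂y_{Largo} = 259 − 4y_{Largo} − 2y_{Pike} = 0, so y_{Largo} = 64.75 − 0.5y_{Pike}.
At y_{Pike} = 3: y_{Largo} = 64.75 − 0.5·3 = 63.25.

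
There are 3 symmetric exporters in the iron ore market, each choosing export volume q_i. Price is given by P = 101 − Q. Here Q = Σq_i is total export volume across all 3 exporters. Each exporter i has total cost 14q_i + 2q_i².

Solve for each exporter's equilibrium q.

10.875

A representative exporter's profit is π_i = q_i(101 − Q) − 14q_i − 2q_i², with Q = q_i + Σ_{j≠i} q_j.
First-order condition: 87 − 6q_i − Σ_{j≠i} q_j = 0.
With identical exporters, set every q_j = q: then 87 − 6q − 2q = 0, i.e. q = 87/8 = 10.875.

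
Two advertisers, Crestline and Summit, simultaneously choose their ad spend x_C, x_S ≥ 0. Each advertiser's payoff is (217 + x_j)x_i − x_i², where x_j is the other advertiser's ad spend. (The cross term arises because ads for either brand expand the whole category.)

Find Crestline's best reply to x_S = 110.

Crestline's payoff is (217 + x_S)x_C − x_C².
∂π/∂x_C = 217 + x_S − 2x_C = 0, so x_C = 108.5 + 0.5x_S.
At x_S = 110: x_C = 108.5 + 0.5·110 = 163.5.

163.5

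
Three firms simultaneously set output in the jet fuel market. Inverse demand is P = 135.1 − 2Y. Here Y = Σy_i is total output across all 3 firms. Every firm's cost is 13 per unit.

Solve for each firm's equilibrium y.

15.2625

A representative firm's profit is π_i = y_i(135.1 − 2Y) − 13y_i, with Y = y_i + Σ_{j≠i} y_j.
First-order condition: 122.1 − 4y_i − 2Σ_{j≠i} y_j = 0.
In a symmetric equilibrium every firm chooses the same y, so Σ_{j≠i} y_j = 2y. The condition becomes 122.1 − 8y = 0, giving y = 122.1/8 = 15.2625.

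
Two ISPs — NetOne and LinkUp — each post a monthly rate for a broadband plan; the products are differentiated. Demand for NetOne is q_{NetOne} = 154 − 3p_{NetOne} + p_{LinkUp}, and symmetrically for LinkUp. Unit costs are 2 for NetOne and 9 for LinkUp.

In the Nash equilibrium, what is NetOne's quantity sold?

91.8

NetOne's profit: π = (p_{NetOne} − 2)(154 − 3p_{NetOne} + p_{LinkUp}).
∂π/∂p_{NetOne} = 160 − 6p_{NetOne} + p_{LinkUp} = 0 ⇒ p_{NetOne} = 80/3 + (1/6)p_{LinkUp}.
Similarly p_{LinkUp} = 181/6 + (1/6)p_{NetOne}.
Plugging p_{LinkUp} into NetOne's best response: p_{NetOne} = 80/3 + (1/6)(181/6 + (1/6)p_{NetOne}) ⇒ (35/36)p_{NetOne} = 1141/36, so p_{NetOne} = 32.6.
Then p_{LinkUp} = 181/6 + (1/6)·32.6 = 35.6.
q_{NetOne} = 154 − 3·32.6 + 35.6 = 91.8.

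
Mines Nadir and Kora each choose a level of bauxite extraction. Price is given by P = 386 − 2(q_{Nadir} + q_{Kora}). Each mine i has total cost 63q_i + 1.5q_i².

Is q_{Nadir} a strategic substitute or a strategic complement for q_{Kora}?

Mine Nadir's profit: π = q_{Nadir}(386 − 2(q_{Nadir} + q_{Kora})) − 63q_{Nadir} − 1.5q_{Nadir}².
∂π/∂q_{Nadir} = 323 − 7q_{Nadir} − 2q_{Kora} = 0, so q_{Nadir} = 323/7 − (2/7)q_{Kora}.
The best-response slope dq_{Nadir}/dq_{Kora} = −2/7 < 0: the reaction function is downward-sloping, so the choices are strategic substitutes.

strategic substitutes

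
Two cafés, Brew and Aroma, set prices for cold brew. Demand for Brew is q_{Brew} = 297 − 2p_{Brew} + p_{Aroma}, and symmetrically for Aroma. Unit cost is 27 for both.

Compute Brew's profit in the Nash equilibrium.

Brew's profit: π = (p_{Brew} − 27)(297 − 2p_{Brew} + p_{Aroma}).
∂π/∂p_{Brew} = 351 − 4p_{Brew} + p_{Aroma} = 0 ⇒ p_{Brew} = 87.75 + 0.25p_{Aroma}.
The game is symmetric, so in equilibrium p_{Aroma} = p_{Brew}: the reaction function gives 0.75p_{Brew} = 87.75, hence p_{Brew} = 117.
q_{Brew} = 297 − 2·117 + 117 = 180.
Profit = (117 − 27)·180 = 16200.

16200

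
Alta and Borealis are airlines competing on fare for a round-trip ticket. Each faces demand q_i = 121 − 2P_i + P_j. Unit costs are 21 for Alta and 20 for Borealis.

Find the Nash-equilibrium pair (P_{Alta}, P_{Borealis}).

Alta's profit: π = (P_{Alta} − 21)(121 − 2P_{Alta} + P_{Borealis}).
∂π/∂P_{Alta} = 163 − 4P_{Alta} + P_{Borealis} = 0 ⇒ P_{Alta} = 40.75 + 0.25P_{Borealis}.
Similarly P_{Borealis} = 40.25 + 0.25P_{Alta}.
Solving the two reaction functions simultaneously: (1 − (0.25)(0.25))P_{Alta} = 40.75 + 0.25·40.25, so 0.9375P_{Alta} = 50.8125 and P_{Alta} = 54.2.
Then P_{Borealis} = 40.25 + 0.25·54.2 = 53.8.

54.2, 53.8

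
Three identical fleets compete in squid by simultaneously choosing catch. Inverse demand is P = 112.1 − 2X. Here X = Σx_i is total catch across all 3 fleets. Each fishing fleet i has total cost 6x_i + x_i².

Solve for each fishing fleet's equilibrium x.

A representative fishing fleet's profit is π_i = x_i(112.1 − 2X) − 6x_i − x_i², with X = x_i + Σ_{j≠i} x_j.
First-order condition: 106.1 − 6x_i − 2Σ_{j≠i} x_j = 0.
Imposing symmetry (x_j = x for all j) turns Σ_{j≠i} x_j into 2x, so 106.1 = 10x and x = 10.61.

10.61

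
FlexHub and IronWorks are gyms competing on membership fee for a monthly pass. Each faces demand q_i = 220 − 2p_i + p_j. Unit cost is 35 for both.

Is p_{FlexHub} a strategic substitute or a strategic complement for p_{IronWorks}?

strategic complements

FlexHub's profit: π = (p_{FlexHub} − 35)(220 − 2p_{FlexHub} + p_{IronWorks}).
∂π/∂p_{FlexHub} = 290 − 4p_{FlexHub} + p_{IronWorks} = 0 ⇒ p_{FlexHub} = 72.5 + 0.25p_{IronWorks}.
The best-response slope dp_{FlexHub}/dp_{IronWorks} = 0.25 > 0: the reaction function is upward-sloping, so the choices are strategic complements.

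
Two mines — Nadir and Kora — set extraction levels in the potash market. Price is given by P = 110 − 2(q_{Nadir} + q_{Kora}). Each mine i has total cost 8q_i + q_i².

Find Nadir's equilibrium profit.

487.6875

Mine Nadir's profit: π = q_{Nadir}(110 − 2(q_{Nadir} + q_{Kora})) − 8q_{Nadir} − q_{Nadir}².
∂π/∂q_{Nadir} = 102 − 6q_{Nadir} − 2q_{Kora} = 0, so q_{Nadir} = 17 − (1/3)q_{Kora}.
Setting q_{Nadir} = q_{Kora} in the reaction function: q_{Nadir} = 17 − (1/3)q_{Nadir}, so q_{Nadir} = 17 / (4/3) = 12.75.
Price P = 110 − 2·25.5 = 59.
Nadir's profit: (59 − 8)·12.75 − (12.75)² = 487.6875.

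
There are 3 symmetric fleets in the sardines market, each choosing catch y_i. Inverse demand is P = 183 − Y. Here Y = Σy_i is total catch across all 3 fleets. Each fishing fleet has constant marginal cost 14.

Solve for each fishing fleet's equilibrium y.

A representative fishing fleet's profit is π_i = y_i(183 − Y) − 14y_i, with Y = y_i + Σ_{j≠i} y_j.
First-order condition: 169 − 2y_i − Σ_{j≠i} y_j = 0.
In a symmetric equilibrium every fishing fleet chooses the same y, so Σ_{j≠i} y_j = 2y. The condition becomes 169 − 4y = 0, giving y = 169/4 = 42.25.

42.25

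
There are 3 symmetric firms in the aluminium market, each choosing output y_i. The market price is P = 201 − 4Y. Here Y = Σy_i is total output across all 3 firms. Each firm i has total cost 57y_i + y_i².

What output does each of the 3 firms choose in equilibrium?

8

A representative firm's profit is π_i = y_i(201 − 4Y) − 57y_i − y_i², with Y = y_i + Σ_{j≠i} y_j.
First-order condition: 144 − 10y_i − 4Σ_{j≠i} y_j = 0.
Imposing symmetry (y_j = y for all j) turns Σ_{j≠i} y_j into 2y, so 144 = 18y and y = 8.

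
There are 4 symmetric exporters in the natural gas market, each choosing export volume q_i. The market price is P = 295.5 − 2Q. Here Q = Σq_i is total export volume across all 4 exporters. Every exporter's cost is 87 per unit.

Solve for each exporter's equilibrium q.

A representative exporter's profit is π_i = q_i(295.5 − 2Q) − 87q_i, with Q = q_i + Σ_{j≠i} q_j.
First-order condition: 208.5 − 4q_i − 2Σ_{j≠i} q_j = 0.
With identical exporters, set every q_j = q: then 208.5 − 4q − 6q = 0, i.e. q = 208.5/10 = 20.85.

20.85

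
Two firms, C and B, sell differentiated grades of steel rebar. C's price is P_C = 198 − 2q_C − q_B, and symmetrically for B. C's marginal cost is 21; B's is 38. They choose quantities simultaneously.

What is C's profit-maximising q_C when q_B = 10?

41.75

Firm C's profit: π = q_C(198 − 2q_C − q_B) − 21q_C.
∂π/∂q_C = 177 − 4q_C − q_B = 0 ⇒ q_C = 44.25 − 0.25q_B.
At q_B = 10: q_C = 44.25 − 0.25·10 = 41.75.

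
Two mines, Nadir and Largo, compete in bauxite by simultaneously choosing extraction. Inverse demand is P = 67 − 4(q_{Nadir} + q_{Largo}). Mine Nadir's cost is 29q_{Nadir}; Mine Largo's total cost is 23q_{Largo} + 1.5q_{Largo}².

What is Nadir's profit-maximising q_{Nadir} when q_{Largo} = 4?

Mine Nadir's profit: π = q_{Nadir}(67 − 4(q_{Nadir} + q_{Largo})) − 29q_{Nadir}.
∂π/∂q_{Nadir} = 38 − 8q_{Nadir} − 4q_{Largo} = 0, so q_{Nadir} = 4.75 − 0.5q_{Largo}.
At q_{Largo} = 4: q_{Nadir} = 4.75 − 0.5·4 = 2.75.

2.75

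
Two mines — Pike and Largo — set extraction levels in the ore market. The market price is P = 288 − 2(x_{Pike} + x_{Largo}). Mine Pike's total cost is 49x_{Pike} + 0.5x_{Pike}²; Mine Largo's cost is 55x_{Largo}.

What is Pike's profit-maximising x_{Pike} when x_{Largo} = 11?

43.4

Mine Pike's profit: π = x_{Pike}(288 − 2(x_{Pike} + x_{Largo})) − 49x_{Pike} − 0.5x_{Pike}².
∂π/∂x_{Pike} = 239 − 5x_{Pike} − 2x_{Largo} = 0, so x_{Pike} = 47.8 − 0.4x_{Largo}.
At x_{Largo} = 11: x_{Pike} = 47.8 − 0.4·11 = 43.4.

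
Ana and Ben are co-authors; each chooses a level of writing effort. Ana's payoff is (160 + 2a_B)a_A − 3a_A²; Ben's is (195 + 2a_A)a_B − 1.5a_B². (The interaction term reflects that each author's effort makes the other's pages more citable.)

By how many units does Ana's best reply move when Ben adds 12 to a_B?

4

Expanding Ana's payoff: 160a_A + 2a_Ba_A − 3a_A².
∂π/∂a_A = 160 + 2a_B − 6a_A = 0, so a_A = 80/3 + (1/3)a_B.
The reaction-function slope is 1/3, so a 12-unit rise in a_B moves a_A by 1/3 × 12 = 4. Ana's best response rises — the actions are strategic complements.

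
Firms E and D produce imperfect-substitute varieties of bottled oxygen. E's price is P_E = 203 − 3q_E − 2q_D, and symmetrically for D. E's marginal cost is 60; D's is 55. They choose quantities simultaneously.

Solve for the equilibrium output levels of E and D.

17.5625, 18.8125

Firm E's profit: π = q_E(203 − 3q_E − 2q_D) − 60q_E.
∂π/∂q_E = 143 − 6q_E − 2q_D = 0 ⇒ q_E = 143/6 − (1/3)q_D.
Similarly q_D = 74/3 − (1/3)q_E.
Substituting the second reaction function into the first: q_E = 143/6 − (1/3)(74/3 − (1/3)q_E), which gives (8/9)q_E = 281/18 ⇒ q_E = 17.5625.
Then q_D = 74/3 − (1/3)·17.5625 = 18.8125.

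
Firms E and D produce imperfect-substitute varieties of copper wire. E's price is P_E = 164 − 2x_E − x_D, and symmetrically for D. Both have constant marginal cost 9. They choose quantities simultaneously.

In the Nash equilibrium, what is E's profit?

1922

Firm E's profit: π = x_E(164 − 2x_E − x_D) − 9x_E.
∂π/∂x_E = 155 − 4x_E − x_D = 0 ⇒ x_E = 38.75 − 0.25x_D.
The game is symmetric, so in equilibrium x_D = x_E: the reaction function gives 1.25x_E = 38.75, hence x_E = 31.
P_E = 164 − 2·31 − 31 = 71.
Profit = (71 − 9)·31 = 1922.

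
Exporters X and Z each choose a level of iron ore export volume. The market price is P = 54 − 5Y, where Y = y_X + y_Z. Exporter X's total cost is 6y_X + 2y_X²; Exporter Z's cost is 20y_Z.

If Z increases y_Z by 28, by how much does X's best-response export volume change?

Exporter X's profit: π = y_X(54 − 5(y_X + y_Z)) − 6y_X − 2y_X².
∂π/∂y_X = 48 − 14y_X − 5y_Z = 0, so y_X = 24/7 − (5/14)y_Z.
The reaction-function slope is −5/14, so a 28-unit rise in y_Z moves y_X by −5/14 × 28 = −10. X's best response falls — the actions are strategic substitutes.

-10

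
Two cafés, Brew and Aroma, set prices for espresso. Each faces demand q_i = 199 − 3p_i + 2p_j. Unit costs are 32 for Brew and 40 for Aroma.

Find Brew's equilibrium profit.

Brew's profit: π = (p_{Brew} − 32)(199 − 3p_{Brew} + 2p_{Aroma}).
∂π/∂p_{Brew} = 295 − 6p_{Brew} + 2p_{Aroma} = 0 ⇒ p_{Brew} = 295/6 + (1/3)p_{Aroma}.
Similarly p_{Aroma} = 319/6 + (1/3)p_{Brew}.
Substituting the second reaction function into the first: p_{Brew} = 295/6 + (1/3)(319/6 + (1/3)p_{Brew}), which gives (8/9)p_{Brew} = 602/9 ⇒ p_{Brew} = 75.25.
Then p_{Aroma} = 319/6 + (1/3)·75.25 = 78.25.
q_{Brew} = 199 − 3·75.25 + 2·78.25 = 129.75.
Profit = (75.25 − 32)·129.75 = 5611.6875.

5611.6875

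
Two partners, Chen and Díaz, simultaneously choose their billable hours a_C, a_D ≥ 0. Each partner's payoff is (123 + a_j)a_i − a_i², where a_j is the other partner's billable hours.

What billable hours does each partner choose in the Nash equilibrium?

Chen's payoff is (123 + a_D)a_C − a_C².
∂π/∂a_C = 123 + a_D − 2a_C = 0, so a_C = 61.5 + 0.5a_D.
Setting a_C = a_D in the reaction function: a_C = 61.5 + 0.5a_C, so a_C = 61.5 / 0.5 = 123.

123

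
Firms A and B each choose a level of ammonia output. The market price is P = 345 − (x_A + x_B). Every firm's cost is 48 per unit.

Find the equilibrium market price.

147

Firm A's profit: π = x_A(345 − (x_A + x_B)) − 48x_A.
∂π/∂x_A = 297 − 2x_A − x_B = 0, so x_A = 148.5 − 0.5x_B.
Setting x_A = x_B in the reaction function: x_A = 148.5 − 0.5x_A, so x_A = 148.5 / 1.5 = 99.
Equilibrium price: P = 345 − 198 = 147.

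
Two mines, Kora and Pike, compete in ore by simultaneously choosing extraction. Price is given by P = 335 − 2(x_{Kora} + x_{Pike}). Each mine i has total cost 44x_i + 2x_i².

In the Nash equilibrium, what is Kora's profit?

Mine Kora's profit: π = x_{Kora}(335 − 2(x_{Kora} + x_{Pike})) − 44x_{Kora} − 2x_{Kora}².
∂π/∂x_{Kora} = 291 − 8x_{Kora} − 2x_{Pike} = 0, so x_{Kora} = 36.375 − 0.25x_{Pike}.
Setting x_{Kora} = x_{Pike} in the reaction function: x_{Kora} = 36.375 − 0.25x_{Kora}, so x_{Kora} = 36.375 / 1.25 = 29.1.
Price P = 335 − 2·58.2 = 218.6.
Kora's profit: (218.6 − 44)·29.1 − 2(29.1)² = 3387.24.

3387.24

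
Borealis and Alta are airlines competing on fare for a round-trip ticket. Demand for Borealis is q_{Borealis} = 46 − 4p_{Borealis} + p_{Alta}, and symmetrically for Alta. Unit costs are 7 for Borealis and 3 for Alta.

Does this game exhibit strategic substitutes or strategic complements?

strategic complements

Borealis's profit: π = (p_{Borealis} − 7)(46 − 4p_{Borealis} + p_{Alta}).
∂π/∂p_{Borealis} = 74 − 8p_{Borealis} + p_{Alta} = 0 ⇒ p_{Borealis} = 9.25 + 0.125p_{Alta}.
The best-response slope dp_{Borealis}/dp_{Alta} = 0.125 > 0: the reaction function is upward-sloping, so the choices are strategic complements.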